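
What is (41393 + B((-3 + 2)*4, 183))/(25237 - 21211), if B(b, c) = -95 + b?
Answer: 1877/183 ≈ 10.257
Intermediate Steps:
(41393 + B((-3 + 2)*4, 183))/(25237 - 21211) = (41393 + (-95 + (-3 + 2)*4))/(25237 - 21211) = (41393 + (-95 - 1*4))/4026 = (41393 + (-95 - 4))*(1/4026) = (41393 - 99)*(1/4026) = 41294*(1/4026) = 1877/183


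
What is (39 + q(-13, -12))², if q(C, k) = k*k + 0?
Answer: 33489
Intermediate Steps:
q(C, k) = k² (q(C, k) = k² + 0 = k²)
(39 + q(-13, -12))² = (39 + (-12)²)² = (39 + 144)² = 183² = 33489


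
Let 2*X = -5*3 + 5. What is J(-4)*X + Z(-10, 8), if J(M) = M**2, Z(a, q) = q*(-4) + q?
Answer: -104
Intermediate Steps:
Z(a, q) = -3*q (Z(a, q) = -4*q + q = -3*q)
X = -5 (X = (-5*3 + 5)/2 = (-15 + 5)/2 = (1/2)*(-10) = -5)
J(-4)*X + Z(-10, 8) = (-4)**2*(-5) - 3*8 = 16*(-5) - 24 = -80 - 24 = -104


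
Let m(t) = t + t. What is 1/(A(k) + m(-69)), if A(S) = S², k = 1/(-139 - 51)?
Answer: -36100/4981799 ≈ -0.0072464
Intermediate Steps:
k = -1/190 (k = 1/(-190) = -1/190 ≈ -0.0052632)
m(t) = 2*t
1/(A(k) + m(-69)) = 1/((-1/190)² + 2*(-69)) = 1/(1/36100 - 138) = 1/(-4981799/36100) = -36100/4981799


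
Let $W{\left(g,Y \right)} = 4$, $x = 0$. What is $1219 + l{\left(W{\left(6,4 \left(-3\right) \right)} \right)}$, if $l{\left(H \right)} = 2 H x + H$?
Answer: $1223$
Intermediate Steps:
$l{\left(H \right)} = H$ ($l{\left(H \right)} = 2 H 0 + H = 0 + H = H$)
$1219 + l{\left(W{\left(6,4 \left(-3\right) \right)} \right)} = 1219 + 4 = 1223$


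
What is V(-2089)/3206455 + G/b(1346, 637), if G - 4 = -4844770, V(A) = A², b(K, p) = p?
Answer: -2218820620979/291787405 ≈ -7604.2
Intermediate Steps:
G = -4844766 (G = 4 - 4844770 = -4844766)
V(-2089)/3206455 + G/b(1346, 637) = (-2089)²/3206455 - 4844766/637 = 4363921*(1/3206455) - 4844766*1/637 = 4363921/3206455 - 4844766/637 = -2218820620979/291787405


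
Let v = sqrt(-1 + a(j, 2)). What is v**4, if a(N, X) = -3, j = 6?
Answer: 16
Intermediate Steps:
v = 2*I (v = sqrt(-1 - 3) = sqrt(-4) = 2*I ≈ 2.0*I)
v**4 = (2*I)**4 = 16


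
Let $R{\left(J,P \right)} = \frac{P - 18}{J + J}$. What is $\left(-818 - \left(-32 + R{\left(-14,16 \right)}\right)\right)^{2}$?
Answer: $\frac{121110025}{196} \approx 6.1791 \cdot 10^{5}$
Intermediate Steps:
$R{\left(J,P \right)} = \frac{-18 + P}{2 J}$
$\left(-818 - \left(-32 + R{\left(-14,16 \right)}\right)\right)^{2} = \left(-818 + \left(32 - \frac{-18 + 16}{2 \left(-14\right)}\right)\right)^{2} = \left(-818 + \left(32 - \frac{1}{2} \left(- \frac{1}{14}\right) \left(-2\right)\right)\right)^{2} = \left(-818 + \left(32 - \frac{1}{14}\right)\right)^{2} = \left(-818 + \frac{447}{14}\right)^{2} = \left(- \frac{11005}{14}\right)^{2} = \frac{121110025}{196}$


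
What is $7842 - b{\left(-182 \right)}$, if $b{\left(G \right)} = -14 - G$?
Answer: $7674$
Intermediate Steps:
$7842 - b{\left(-182 \right)} = 7842 - \left(-14 - -182\right) = 7842 - \left(-14 + 182\right) = 7842 - 168 = 7674$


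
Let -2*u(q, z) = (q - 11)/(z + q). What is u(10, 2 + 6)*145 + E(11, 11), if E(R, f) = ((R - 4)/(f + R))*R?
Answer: 271/36 ≈ 7.5278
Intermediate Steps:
E(R, f) = R*(-4 + R)/(R + f) (E(R, f) = ((-4 + R)/(R + f))*R = R*(-4 + R)/(R + f))
u(q, z) = -(-11 + q)/(2*(q + z)) (u(q, z) = -(q - 11)/(2*(z + q)) = -(-11 + q)/(2*(q + z)))
u(10, 2 + 6)*145 + E(11, 11) = ((11 - 1*10)/(2*(10 + (2 + 6))))*145 + 11*(-4 + 11)/(11 + 11) = ((11 - 10)/(2*(10 + 8)))*145 + 11*7/22 = ((½)*1/18)*145 + 11*(1/22)*7 = ((½)*(1/18)*1)*145 + 7/2 = (1/36)*145 + 7/2 = 145/36 + 7/2 = 271/36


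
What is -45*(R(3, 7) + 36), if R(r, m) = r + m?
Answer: -2070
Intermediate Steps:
R(r, m) = m + r
-45*(R(3, 7) + 36) = -45*((7 + 3) + 36) = -45*(10 + 36) = -45*46 = -2070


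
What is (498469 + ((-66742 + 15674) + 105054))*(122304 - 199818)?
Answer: -42822996870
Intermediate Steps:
(498469 + ((-66742 + 15674) + 105054))*(122304 - 199818) = (498469 + (-51068 + 105054))*(-77514) = (498469 + 53986)*(-77514) = 552455*(-77514) = -42822996870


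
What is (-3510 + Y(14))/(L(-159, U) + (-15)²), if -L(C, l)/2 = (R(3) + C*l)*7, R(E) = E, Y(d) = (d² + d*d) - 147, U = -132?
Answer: 3265/293649 ≈ 0.011119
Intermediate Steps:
Y(d) = -147 + 2*d² (Y(d) = (d² + d²) - 147 = 2*d² - 147 = -147 + 2*d²)
L(C, l) = -42 - 14*C*l (L(C, l) = -2*(3 + C*l)*7 = -2*(21 + 7*C*l) = -42 - 14*C*l)
(-3510 + Y(14))/(L(-159, U) + (-15)²) = (-3510 + (-147 + 2*14²))/((-42 - 14*(-159)*(-132)) + (-15)²) = (-3510 + (-147 + 2*196))/((-42 - 293832) + 225) = (-3510 + (-147 + 392))/(-293874 + 225) = (-3510 + 245)/(-293649) = -3265*(-1/293649) = 3265/293649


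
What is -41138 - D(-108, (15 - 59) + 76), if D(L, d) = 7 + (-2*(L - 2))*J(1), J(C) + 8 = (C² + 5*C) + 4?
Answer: -41585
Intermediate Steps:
J(C) = -4 + C² + 5*C (J(C) = -8 + ((C² + 5*C) + 4) = -8 + (4 + C² + 5*C) = -4 + C² + 5*C)
D(L, d) = 15 - 4*L (D(L, d) = 7 + (-2*(L - 2))*(-4 + 1² + 5*1) = 7 + (-2*(-2 + L))*(-4 + 1 + 5) = 7 + (4 - 2*L)*2 = 7 + (8 - 4*L) = 15 - 4*L)
-41138 - D(-108, (15 - 59) + 76) = -41138 - (15 - 4*(-108)) = -41138 - (15 + 432) = -41138 - 1*447 = -41138 - 447 = -41585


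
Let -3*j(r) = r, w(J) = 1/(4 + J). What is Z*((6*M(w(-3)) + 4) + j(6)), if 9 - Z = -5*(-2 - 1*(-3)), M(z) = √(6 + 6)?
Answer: 28 + 168*√3 ≈ 318.98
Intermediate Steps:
j(r) = -r/3
M(z) = 2*√3 (M(z) = √12 = 2*√3)
Z = 14 (Z = 9 - (-5)*(-2 - 1*(-3)) = 9 - (-5)*(-2 + 3) = 9 - (-5) = 9 - 1*(-5) = 9 + 5 = 14)
Z*((6*M(w(-3)) + 4) + j(6)) = 14*((6*(2*√3) + 4) - ⅓*6) = 14*((12*√3 + 4) - 2) = 14*((4 + 12*√3) - 2) = 14*(2 + 12*√3) = 28 + 168*√3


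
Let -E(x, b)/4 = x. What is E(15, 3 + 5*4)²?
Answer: 3600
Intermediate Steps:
E(x, b) = -4*x
E(15, 3 + 5*4)² = (-4*15)² = (-60)² = 3600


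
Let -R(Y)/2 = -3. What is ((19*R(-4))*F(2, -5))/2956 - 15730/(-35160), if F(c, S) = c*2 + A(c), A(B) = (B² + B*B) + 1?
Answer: 2465125/2598324 ≈ 0.94874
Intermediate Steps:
A(B) = 1 + 2*B² (A(B) = (B² + B²) + 1 = 2*B² + 1 = 1 + 2*B²)
R(Y) = 6 (R(Y) = -2*(-3) = 6)
F(c, S) = 1 + 2*c + 2*c² (F(c, S) = c*2 + (1 + 2*c²) = 2*c + (1 + 2*c²) = 1 + 2*c + 2*c²)
((19*R(-4))*F(2, -5))/2956 - 15730/(-35160) = ((19*6)*(1 + 2*2 + 2*2²))/2956 - 15730/(-35160) = (114*(1 + 4 + 2*4))*(1/2956) - 15730*(-1/35160) = (114*(1 + 4 + 8))*(1/2956) + 1573/3516 = (114*13)*(1/2956) + 1573/3516 = 1482*(1/2956) + 1573/3516 = 741/1478 + 1573/3516 = 2465125/2598324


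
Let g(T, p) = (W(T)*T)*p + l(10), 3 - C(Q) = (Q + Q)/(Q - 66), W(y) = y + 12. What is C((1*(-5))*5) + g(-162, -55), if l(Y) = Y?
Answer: -121620367/91 ≈ -1.3365e+6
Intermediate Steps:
W(y) = 12 + y
C(Q) = 3 - 2*Q/(-66 + Q) (C(Q) = 3 - (Q + Q)/(Q - 66) = 3 - 2*Q/(-66 + Q))
g(T, p) = 10 + T*p*(12 + T) (g(T, p) = ((12 + T)*T)*p + 10 = (T*(12 + T))*p + 10 = T*p*(12 + T) + 10 = 10 + T*p*(12 + T))
C((1*(-5))*5) + g(-162, -55) = (-198 + (1*(-5))*5)/(-66 + (1*(-5))*5) + (10 - 162*(-55)*(12 - 162)) = (-198 - 5*5)/(-66 - 5*5) + (10 - 162*(-55)*(-150)) = (-198 - 25)/(-66 - 25) + (10 - 1336500) = -223/(-91) - 1336490 = -1/91*(-223) - 1336490 = 223/91 - 1336490 = -121620367/91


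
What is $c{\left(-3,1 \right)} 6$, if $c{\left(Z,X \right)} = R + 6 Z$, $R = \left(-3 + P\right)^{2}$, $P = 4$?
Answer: $-102$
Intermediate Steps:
$R = 1$ ($R = \left(-3 + 4\right)^{2} = 1^{2} = 1$)
$c{\left(Z,X \right)} = 1 + 6 Z$
$c{\left(-3,1 \right)} 6 = \left(1 + 6 \left(-3\right)\right) 6 = \left(1 - 18\right) 6 = \left(-17\right) 6 = -102$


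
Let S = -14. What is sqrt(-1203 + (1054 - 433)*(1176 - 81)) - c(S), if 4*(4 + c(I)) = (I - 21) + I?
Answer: 65/4 + 2*sqrt(169698) ≈ 840.14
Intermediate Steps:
c(I) = -37/4 + I/2 (c(I) = -4 + ((I - 21) + I)/4 = -4 + ((-21 + I) + I)/4 = -4 + (-21 + 2*I)/4 = -4 + (-21/4 + I/2) = -37/4 + I/2)
sqrt(-1203 + (1054 - 433)*(1176 - 81)) - c(S) = sqrt(-1203 + (1054 - 433)*(1176 - 81)) - (-37/4 + (1/2)*(-14)) = sqrt(-1203 + 621*1095) - (-37/4 - 7) = sqrt(-1203 + 679995) - 1*(-65/4) = sqrt(678792) + 65/4 = 2*sqrt(169698) + 65/4 = 65/4 + 2*sqrt(169698)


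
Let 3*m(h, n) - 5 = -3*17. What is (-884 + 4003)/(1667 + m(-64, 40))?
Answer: 9357/4955 ≈ 1.8884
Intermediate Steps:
m(h, n) = -46/3 (m(h, n) = 5/3 + (-3*17)/3 = 5/3 + (⅓)*(-51) = 5/3 - 17 = -46/3)
(-884 + 4003)/(1667 + m(-64, 40)) = (-884 + 4003)/(1667 - 46/3) = 3119/(4955/3) = 3119*(3/4955) = 9357/4955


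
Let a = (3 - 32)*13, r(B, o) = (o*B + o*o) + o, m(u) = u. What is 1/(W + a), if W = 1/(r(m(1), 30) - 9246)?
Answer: -8286/3123823 ≈ -0.0026525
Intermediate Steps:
r(B, o) = o + o**2 + B*o (r(B, o) = (B*o + o**2) + o = (o**2 + B*o) + o = o + o**2 + B*o)
a = -377 (a = -29*13 = -377)
W = -1/8286 (W = 1/(30*(1 + 1 + 30) - 9246) = 1/(30*32 - 9246) = 1/(960 - 9246) = 1/(-8286) = -1/8286 ≈ -0.00012069)
1/(W + a) = 1/(-1/8286 - 377) = 1/(-3123823/8286) = -8286/3123823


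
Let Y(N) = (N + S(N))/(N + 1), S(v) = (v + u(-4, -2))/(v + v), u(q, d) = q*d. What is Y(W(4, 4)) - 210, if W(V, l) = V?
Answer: -2089/10 ≈ -208.90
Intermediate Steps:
u(q, d) = d*q
S(v) = (8 + v)/(2*v) (S(v) = (v - 2*(-4))/(v + v) = (v + 8)/((2*v)) = (8 + v)*(1/(2*v)) = (8 + v)/(2*v))
Y(N) = (N + (8 + N)/(2*N))/(1 + N) (Y(N) = (N + (8 + N)/(2*N))/(N + 1) = (N + (8 + N)/(2*N))/(1 + N))
Y(W(4, 4)) - 210 = (4 + 4**2 + (1/2)*4)/(4*(1 + 4)) - 210 = (1/4)*(4 + 16 + 2)/5 - 210 = (1/4)*(1/5)*22 - 210 = 11/10 - 210 = -2089/10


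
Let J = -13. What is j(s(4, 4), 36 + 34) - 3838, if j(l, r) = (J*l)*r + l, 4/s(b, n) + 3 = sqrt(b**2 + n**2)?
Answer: -99182/23 - 14544*sqrt(2)/23 ≈ -5206.5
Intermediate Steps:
s(b, n) = 4/(-3 + sqrt(b**2 + n**2))
j(l, r) = l - 13*l*r (j(l, r) = (-13*l)*r + l = -13*l*r + l = l - 13*l*r)
j(s(4, 4), 36 + 34) - 3838 = (4/(-3 + sqrt(4**2 + 4**2)))*(1 - 13*(36 + 34)) - 3838 = (4/(-3 + sqrt(16 + 16)))*(1 - 13*70) - 3838 = (4/(-3 + sqrt(32)))*(1 - 910) - 3838 = (4/(-3 + 4*sqrt(2)))*(-909) - 3838 = -3636/(-3 + 4*sqrt(2)) - 3838 = -3838 - 3636/(-3 + 4*sqrt(2))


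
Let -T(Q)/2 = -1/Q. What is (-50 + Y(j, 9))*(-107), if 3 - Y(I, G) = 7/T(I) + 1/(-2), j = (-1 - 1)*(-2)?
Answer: 12947/2 ≈ 6473.5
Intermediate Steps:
j = 4 (j = -2*(-2) = 4)
T(Q) = 2/Q (T(Q) = -(-2)/Q = 2/Q)
Y(I, G) = 7/2 - 7*I/2 (Y(I, G) = 3 - (7/((2/I)) + 1/(-2)) = 3 - (7*(I/2) + 1*(-½)) = 3 - (7*I/2 - ½) = 3 - (-½ + 7*I/2) = 3 + (½ - 7*I/2) = 7/2 - 7*I/2)
(-50 + Y(j, 9))*(-107) = (-50 + (7/2 - 7/2*4))*(-107) = (-50 + (7/2 - 14))*(-107) = (-50 - 21/2)*(-107) = -121/2*(-107) = 12947/2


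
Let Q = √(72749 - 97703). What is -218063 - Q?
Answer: -218063 - I*√24954 ≈ -2.1806e+5 - 157.97*I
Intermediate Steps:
Q = I*√24954 (Q = √(-24954) = I*√24954 ≈ 157.97*I)
-218063 - Q = -218063 - I*√24954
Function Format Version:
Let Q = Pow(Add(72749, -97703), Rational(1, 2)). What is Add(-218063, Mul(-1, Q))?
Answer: Add(-218063, Mul(-1, I, Pow(24954, Rational(1, 2)))) ≈ Add(-2.1806e+5, Mul(-157.97, I))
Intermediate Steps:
Q = Mul(I, Pow(24954, Rational(1, 2))) (Q = Pow(-24954, Rational(1, 2)) = Mul(I, Pow(24954, Rational(1, 2))) ≈ Mul(157.97, I))
Add(-218063, Mul(-1, Q)) = Add(-218063, Mul(-1, Mul(I, Pow(24954, Rational(1, 2))))) = Add(-218063, Mul(-1, I, Pow(24954, Rational(1, 2))))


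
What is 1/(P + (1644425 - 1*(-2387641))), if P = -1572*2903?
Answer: -1/531450 ≈ -1.8816e-6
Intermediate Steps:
P = -4563516
1/(P + (1644425 - 1*(-2387641))) = 1/(-4563516 + (1644425 - 1*(-2387641))) = 1/(-4563516 + (1644425 + 2387641)) = 1/(-4563516 + 4032066) = 1/(-531450) = -1/531450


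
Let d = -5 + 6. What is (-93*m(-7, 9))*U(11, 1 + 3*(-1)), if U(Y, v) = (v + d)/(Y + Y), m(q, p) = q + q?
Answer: -651/11 ≈ -59.182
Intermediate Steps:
d = 1
m(q, p) = 2*q
U(Y, v) = (1 + v)/(2*Y) (U(Y, v) = (v + 1)/(Y + Y) = (1 + v)/((2*Y)) = (1 + v)*(1/(2*Y)) = (1 + v)/(2*Y))
(-93*m(-7, 9))*U(11, 1 + 3*(-1)) = (-186*(-7))*((1/2)*(1 + (1 + 3*(-1)))/11) = (-93*(-14))*((1/2)*(1/11)*(1 + (1 - 3))) = 1302*((1/2)*(1/11)*(1 - 2)) = 1302*((1/2)*(1/11)*(-1)) = 1302*(-1/22) = -651/11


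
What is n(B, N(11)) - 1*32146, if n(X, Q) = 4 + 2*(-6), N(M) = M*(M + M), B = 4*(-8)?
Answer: -32154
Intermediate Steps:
B = -32
N(M) = 2*M**2 (N(M) = M*(2*M) = 2*M**2)
n(X, Q) = -8 (n(X, Q) = 4 - 12 = -8)
n(B, N(11)) - 1*32146 = -8 - 1*32146 = -8 - 32146 = -32154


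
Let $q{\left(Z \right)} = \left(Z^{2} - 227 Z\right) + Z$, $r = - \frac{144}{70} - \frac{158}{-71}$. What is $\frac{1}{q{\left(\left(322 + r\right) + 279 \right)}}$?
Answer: $\frac{6175225}{1392755309579} \approx 4.4338 \cdot 10^{-6}$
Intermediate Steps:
$r = \frac{418}{2485}$ ($r = \left(-144\right) \frac{1}{70} - - \frac{158}{71} = - \frac{72}{35} + \frac{158}{71} = \frac{418}{2485} \approx 0.16821$)
$q{\left(Z \right)} = Z^{2} - 226 Z$
$\frac{1}{q{\left(\left(322 + r\right) + 279 \right)}} = \frac{1}{\left(\left(322 + \frac{418}{2485}\right) + 279\right) \left(-226 + \left(\left(322 + \frac{418}{2485}\right) + 279\right)\right)} = \frac{1}{\left(\frac{800588}{2485} + 279\right) \left(-226 + \left(\frac{800588}{2485} + 279\right)\right)} = \frac{1}{\frac{1493903}{2485} \left(-226 + \frac{1493903}{2485}\right)} = \frac{1}{\frac{1493903}{2485} \cdot \frac{932293}{2485}} = \frac{1}{\frac{1392755309579}{6175225}} = \frac{6175225}{1392755309579}$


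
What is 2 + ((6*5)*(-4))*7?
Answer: -838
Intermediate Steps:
2 + ((6*5)*(-4))*7 = 2 + (30*(-4))*7 = 2 - 120*7 = 2 - 840 = -838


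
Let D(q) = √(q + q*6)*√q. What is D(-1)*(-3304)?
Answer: 3304*√7 ≈ 8741.6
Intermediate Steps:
D(q) = q*√7 (D(q) = √(q + 6*q)*√q = √(7*q)*√q = (√7*√q)*√q = q*√7)
D(-1)*(-3304) = -√7*(-3304) = 3304*√7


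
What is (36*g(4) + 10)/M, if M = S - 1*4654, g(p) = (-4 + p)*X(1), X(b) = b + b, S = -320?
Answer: -5/2487 ≈ -0.0020105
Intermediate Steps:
X(b) = 2*b
g(p) = -8 + 2*p (g(p) = (-4 + p)*(2*1) = (-4 + p)*2 = -8 + 2*p)
M = -4974 (M = -320 - 1*4654 = -320 - 4654 = -4974)
(36*g(4) + 10)/M = (36*(-8 + 2*4) + 10)/(-4974) = (36*(-8 + 8) + 10)*(-1/4974) = (36*0 + 10)*(-1/4974) = (0 + 10)*(-1/4974) = 10*(-1/4974) = -5/2487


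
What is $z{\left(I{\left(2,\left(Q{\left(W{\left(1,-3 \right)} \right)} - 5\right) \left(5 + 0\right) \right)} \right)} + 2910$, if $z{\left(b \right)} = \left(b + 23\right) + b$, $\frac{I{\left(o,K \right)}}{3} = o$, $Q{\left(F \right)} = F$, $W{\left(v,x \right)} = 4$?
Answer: $2945$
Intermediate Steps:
$I{\left(o,K \right)} = 3 o$
$z{\left(b \right)} = 23 + 2 b$ ($z{\left(b \right)} = \left(23 + b\right) + b = 23 + 2 b$)
$z{\left(I{\left(2,\left(Q{\left(W{\left(1,-3 \right)} \right)} - 5\right) \left(5 + 0\right) \right)} \right)} + 2910 = \left(23 + 2 \cdot 3 \cdot 2\right) + 2910 = \left(23 + 2 \cdot 6\right) + 2910 = \left(23 + 12\right) + 2910 = 35 + 2910 = 2945$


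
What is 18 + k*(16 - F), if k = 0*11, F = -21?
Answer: 18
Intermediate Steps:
k = 0
18 + k*(16 - F) = 18 + 0*(16 - 1*(-21)) = 18 + 0*(16 + 21) = 18 + 0*37 = 18 + 0 = 18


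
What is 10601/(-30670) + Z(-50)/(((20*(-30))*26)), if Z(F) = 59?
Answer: -16718513/47845200 ≈ -0.34943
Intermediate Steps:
10601/(-30670) + Z(-50)/(((20*(-30))*26)) = 10601/(-30670) + 59/(((20*(-30))*26)) = 10601*(-1/30670) + 59/((-600*26)) = -10601/30670 + 59/(-15600) = -10601/30670 + 59*(-1/15600) = -10601/30670 - 59/15600 = -16718513/47845200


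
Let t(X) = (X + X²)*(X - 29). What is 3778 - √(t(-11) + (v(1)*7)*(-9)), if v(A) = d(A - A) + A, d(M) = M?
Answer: 3778 - I*√4463 ≈ 3778.0 - 66.806*I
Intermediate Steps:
t(X) = (-29 + X)*(X + X²) (t(X) = (X + X²)*(-29 + X) = (-29 + X)*(X + X²))
v(A) = A (v(A) = (A - A) + A = 0 + A = A)
3778 - √(t(-11) + (v(1)*7)*(-9)) = 3778 - √(-11*(-29 + (-11)² - 28*(-11)) + (1*7)*(-9)) = 3778 - √(-11*(-29 + 121 + 308) + 7*(-9)) = 3778 - √(-11*400 - 63) = 3778 - √(-4400 - 63) = 3778 - √(-4463) = 3778 - I*√4463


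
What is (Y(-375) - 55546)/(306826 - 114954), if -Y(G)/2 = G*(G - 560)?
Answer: -189199/47968 ≈ -3.9443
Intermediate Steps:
Y(G) = -2*G*(-560 + G) (Y(G) = -2*G*(G - 560) = -2*G*(-560 + G))
(Y(-375) - 55546)/(306826 - 114954) = (2*(-375)*(560 - 1*(-375)) - 55546)/(306826 - 114954) = (2*(-375)*(560 + 375) - 55546)/191872 = (2*(-375)*935 - 55546)*(1/191872) = (-701250 - 55546)*(1/191872) = -756796*1/191872 = -189199/47968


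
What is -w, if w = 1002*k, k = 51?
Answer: -51102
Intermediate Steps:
w = 51102 (w = 1002*51 = 51102)
-w = -1*51102 = -51102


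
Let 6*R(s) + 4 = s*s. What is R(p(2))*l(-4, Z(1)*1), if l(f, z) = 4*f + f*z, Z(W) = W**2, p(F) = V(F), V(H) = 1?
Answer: 10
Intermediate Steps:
p(F) = 1
R(s) = -2/3 + s**2/6 (R(s) = -2/3 + (s*s)/6 = -2/3 + s**2/6)
R(p(2))*l(-4, Z(1)*1) = (-2/3 + (1/6)*1**2)*(-4*(4 + 1**2*1)) = (-2/3 + (1/6)*1)*(-4*(4 + 1*1)) = (-2/3 + 1/6)*(-4*(4 + 1)) = -(-2)*5 = -1/2*(-20) = 10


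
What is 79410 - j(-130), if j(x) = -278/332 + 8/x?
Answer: 856843599/10790 ≈ 79411.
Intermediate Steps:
j(x) = -139/166 + 8/x (j(x) = -278*1/332 + 8/x = -139/166 + 8/x)
79410 - j(-130) = 79410 - (-139/166 + 8/(-130)) = 79410 - (-139/166 + 8*(-1/130)) = 79410 - (-139/166 - 4/65) = 79410 - 1*(-9699/10790) = 79410 + 9699/10790 = 856843599/10790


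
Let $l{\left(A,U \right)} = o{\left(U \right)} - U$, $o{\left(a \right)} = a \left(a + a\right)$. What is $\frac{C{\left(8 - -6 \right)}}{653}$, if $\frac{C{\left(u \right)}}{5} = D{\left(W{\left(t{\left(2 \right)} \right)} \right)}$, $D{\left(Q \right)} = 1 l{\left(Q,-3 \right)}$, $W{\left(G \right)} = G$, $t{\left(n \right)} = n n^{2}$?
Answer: $\frac{105}{653} \approx 0.1608$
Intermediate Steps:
$o{\left(a \right)} = 2 a^{2}$ ($o{\left(a \right)} = a 2 a = 2 a^{2}$)
$t{\left(n \right)} = n^{3}$
$l{\left(A,U \right)} = - U + 2 U^{2}$ ($l{\left(A,U \right)} = 2 U^{2} - U = - U + 2 U^{2}$)
$D{\left(Q \right)} = 21$ ($D{\left(Q \right)} = 1 \left(- 3 \left(-1 + 2 \left(-3\right)\right)\right) = 1 \left(- 3 \left(-1 - 6\right)\right) = 1 \left(\left(-3\right) \left(-7\right)\right) = 1 \cdot 21 = 21$)
$C{\left(u \right)} = 105$ ($C{\left(u \right)} = 5 \cdot 21 = 105$)
$\frac{C{\left(8 - -6 \right)}}{653} = \frac{105}{653}$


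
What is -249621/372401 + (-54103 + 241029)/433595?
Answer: -38622988169/161471211595 ≈ -0.23919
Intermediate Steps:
-249621/372401 + (-54103 + 241029)/433595 = -249621*1/372401 + 186926*(1/433595) = -249621/372401 + 186926/433595 = -38622988169/161471211595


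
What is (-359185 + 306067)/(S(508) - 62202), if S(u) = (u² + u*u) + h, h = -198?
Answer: -26559/226864 ≈ -0.11707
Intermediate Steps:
S(u) = -198 + 2*u² (S(u) = (u² + u*u) - 198 = (u² + u²) - 198 = 2*u² - 198 = -198 + 2*u²)
(-359185 + 306067)/(S(508) - 62202) = (-359185 + 306067)/((-198 + 2*508²) - 62202) = -53118/((-198 + 2*258064) - 62202) = -53118/((-198 + 516128) - 62202) = -53118/(515930 - 62202) = -53118/453728 = -53118*1/453728 = -26559/226864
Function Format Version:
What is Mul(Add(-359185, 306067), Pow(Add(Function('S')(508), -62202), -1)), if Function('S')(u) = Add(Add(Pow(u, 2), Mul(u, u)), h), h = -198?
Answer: Rational(-26559, 226864) ≈ -0.11707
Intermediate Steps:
Function('S')(u) = Add(-198, Mul(2, Pow(u, 2))) (Function('S')(u) = Add(Add(Pow(u, 2), Mul(u, u)), -198) = Add(Add(Pow(u, 2), Pow(u, 2)), -198) = Add(Mul(2, Pow(u, 2)), -198) = Add(-198, Mul(2, Pow(u, 2))))
Mul(Add(-359185, 306067), Pow(Add(Function('S')(508), -62202), -1)) = Mul(Add(-359185, 306067), Pow(Add(Add(-198, Mul(2, Pow(508, 2))), -62202), -1)) = Mul(-53118, Pow(Add(Add(-198, Mul(2, 258064)), -62202), -1)) = Mul(-53118, Pow(Add(Add(-198, 516128), -62202), -1)) = Mul(-53118, Pow(Add(515930, -62202), -1)) = Mul(-53118, Pow(453728, -1)) = Mul(-53118, Rational(1, 453728)) = Rational(-26559, 226864)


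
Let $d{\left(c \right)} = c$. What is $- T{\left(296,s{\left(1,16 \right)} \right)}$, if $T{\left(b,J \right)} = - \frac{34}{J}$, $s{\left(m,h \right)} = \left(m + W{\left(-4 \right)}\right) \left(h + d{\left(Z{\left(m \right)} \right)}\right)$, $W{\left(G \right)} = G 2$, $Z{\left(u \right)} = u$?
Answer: $- \frac{2}{7} \approx -0.28571$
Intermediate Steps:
$W{\left(G \right)} = 2 G$
$s{\left(m,h \right)} = \left(-8 + m\right) \left(h + m\right)$ ($s{\left(m,h \right)} = \left(m + 2 \left(-4\right)\right) \left(h + m\right) = \left(m - 8\right) \left(h + m\right) = \left(-8 + m\right) \left(h + m\right)$)
$- T{\left(296,s{\left(1,16 \right)} \right)} = - \frac{-34}{1^{2} - 128 - 8 + 16 \cdot 1} = - \frac{-34}{1 - 128 - 8 + 16} = - \frac{-34}{-119} = - \frac{\left(-34\right) \left(-1\right)}{119} = \left(-1\right) \frac{2}{7} = - \frac{2}{7}$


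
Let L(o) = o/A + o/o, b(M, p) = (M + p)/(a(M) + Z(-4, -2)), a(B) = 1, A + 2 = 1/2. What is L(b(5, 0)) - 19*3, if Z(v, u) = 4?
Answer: -170/3 ≈ -56.667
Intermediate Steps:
A = -3/2 (A = -2 + 1/2 = -2 + ½ = -3/2 ≈ -1.5000)
b(M, p) = M/5 + p/5 (b(M, p) = (M + p)/(1 + 4) = (M + p)/5 = (M + p)*(⅕) = M/5 + p/5)
L(o) = 1 - 2*o/3 (L(o) = o/(-3/2) + o/o = o*(-⅔) + 1 = -2*o/3 + 1 = 1 - 2*o/3)
L(b(5, 0)) - 19*3 = (1 - 2*((⅕)*5 + (⅕)*0)/3) - 19*3 = (1 - 2*(1 + 0)/3) - 57 = (1 - ⅔*1) - 57 = (1 - ⅔) - 57 = ⅓ - 57 = -170/3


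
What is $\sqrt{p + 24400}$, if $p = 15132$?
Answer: $2 \sqrt{9883} \approx 198.83$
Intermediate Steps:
$\sqrt{p + 24400} = \sqrt{15132 + 24400} = \sqrt{39532} = 2 \sqrt{9883}$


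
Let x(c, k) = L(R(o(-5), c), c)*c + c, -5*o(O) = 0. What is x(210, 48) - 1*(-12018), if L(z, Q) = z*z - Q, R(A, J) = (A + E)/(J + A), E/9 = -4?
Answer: -1115304/35 ≈ -31866.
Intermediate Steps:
E = -36 (E = 9*(-4) = -36)
o(O) = 0 (o(O) = -⅕*0 = 0)
R(A, J) = (-36 + A)/(A + J) (R(A, J) = (A - 36)/(J + A) = (-36 + A)/(A + J))
L(z, Q) = z² - Q
x(c, k) = c + c*(-c + 1296/c²) (x(c, k) = (((-36 + 0)/(0 + c))² - c)*c + c = ((-36/c)² - c)*c + c = (1296/c² - c)*c + c = (-c + 1296/c²)*c + c = c*(-c + 1296/c²) + c = c + c*(-c + 1296/c²))
x(210, 48) - 1*(-12018) = (210 - 1*210² + 1296/210) - 1*(-12018) = (210 - 1*44100 + 1296*(1/210)) + 12018 = (210 - 44100 + 216/35) + 12018 = -1535934/35 + 12018 = -1115304/35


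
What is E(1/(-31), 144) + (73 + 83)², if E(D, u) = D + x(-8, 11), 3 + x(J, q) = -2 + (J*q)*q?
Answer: 724252/31 ≈ 23363.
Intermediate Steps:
x(J, q) = -5 + J*q² (x(J, q) = -3 + (-2 + (J*q)*q) = -3 + (-2 + J*q²) = -5 + J*q²)
E(D, u) = -973 + D (E(D, u) = D + (-5 - 8*11²) = D + (-5 - 8*121) = D + (-5 - 968) = D - 973 = -973 + D)
E(1/(-31), 144) + (73 + 83)² = (-973 + 1/(-31)) + (73 + 83)² = (-973 - 1/31) + 156² = -30164/31 + 24336 = 724252/31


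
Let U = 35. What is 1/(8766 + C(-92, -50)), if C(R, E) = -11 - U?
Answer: 1/8720 ≈ 0.00011468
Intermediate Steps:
C(R, E) = -46 (C(R, E) = -11 - 1*35 = -11 - 35 = -46)
1/(8766 + C(-92, -50)) = 1/(8766 - 46) = 1/8720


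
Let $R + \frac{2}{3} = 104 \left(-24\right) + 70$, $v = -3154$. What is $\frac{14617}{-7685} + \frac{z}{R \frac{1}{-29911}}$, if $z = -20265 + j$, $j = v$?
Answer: $- \frac{461422983793}{1598480} \approx -2.8866 \cdot 10^{5}$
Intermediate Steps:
$j = -3154$
$R = - \frac{7280}{3}$ ($R = - \frac{2}{3} + \left(104 \left(-24\right) + 70\right) = - \frac{2}{3} + \left(-2496 + 70\right) = - \frac{2}{3} - 2426 = - \frac{7280}{3} \approx -2426.7$)
$z = -23419$ ($z = -20265 - 3154 = -23419$)
$\frac{14617}{-7685} + \frac{z}{R \frac{1}{-29911}} = \frac{14617}{-7685} - \frac{23419}{\left(- \frac{7280}{3}\right) \frac{1}{-29911}} = 14617 \left(- \frac{1}{7685}\right) - \frac{23419}{\left(- \frac{7280}{3}\right) \left(- \frac{1}{29911}\right)} = - \frac{14617}{7685} - \frac{23419}{\frac{1040}{12819}} = - \frac{14617}{7685} - \frac{300208161}{1040} = - \frac{461422983793}{1598480}$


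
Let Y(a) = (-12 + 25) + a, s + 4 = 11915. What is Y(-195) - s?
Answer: -12093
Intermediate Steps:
s = 11911 (s = -4 + 11915 = 11911)
Y(a) = 13 + a
Y(-195) - s = (13 - 195) - 1*11911 = -182 - 11911 = -12093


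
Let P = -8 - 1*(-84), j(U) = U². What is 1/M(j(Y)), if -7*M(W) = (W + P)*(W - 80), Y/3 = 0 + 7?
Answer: -7/186637 ≈ -3.7506e-5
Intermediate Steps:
Y = 21 (Y = 3*(0 + 7) = 3*7 = 21)
P = 76 (P = -8 + 84 = 76)
M(W) = -(-80 + W)*(76 + W)/7 (M(W) = -(W + 76)*(W - 80)/7 = -(76 + W)*(-80 + W)/7 = -(-80 + W)*(76 + W)/7)
1/M(j(Y)) = 1/(6080/7 - (21²)²/7 + (4/7)*21²) = 1/(6080/7 - ⅐*441² + (4/7)*441) = 1/(6080/7 - ⅐*194481 + 252) = 1/(6080/7 - 27783 + 252) = 1/(-186637/7) = -7/186637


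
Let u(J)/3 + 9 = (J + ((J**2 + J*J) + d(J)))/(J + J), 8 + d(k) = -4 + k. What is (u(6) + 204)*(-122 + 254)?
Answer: 25740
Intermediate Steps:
d(k) = -12 + k (d(k) = -8 + (-4 + k) = -12 + k)
u(J) = -27 + 3*(-12 + 2*J + 2*J**2)/(2*J) (u(J) = -27 + 3*((J + ((J**2 + J*J) + (-12 + J)))/(J + J)) = -27 + 3*((J + ((J**2 + J**2) + (-12 + J)))/((2*J))) = -27 + 3*((J + (2*J**2 + (-12 + J)))*(1/(2*J))) = -27 + 3*((J + (-12 + J + 2*J**2))*(1/(2*J))) = -27 + 3*((-12 + 2*J + 2*J**2)*(1/(2*J))) = -27 + 3*((-12 + 2*J + 2*J**2)/(2*J)) = -27 + 3*(-12 + 2*J + 2*J**2)/(2*J))
(u(6) + 204)*(-122 + 254) = ((-24 - 18/6 + 3*6) + 204)*(-122 + 254) = ((-24 - 18*1/6 + 18) + 204)*132 = ((-24 - 3 + 18) + 204)*132 = (-9 + 204)*132 = 195*132 = 25740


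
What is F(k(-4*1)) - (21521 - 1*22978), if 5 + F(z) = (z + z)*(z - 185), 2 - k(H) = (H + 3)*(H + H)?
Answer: 3744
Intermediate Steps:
k(H) = 2 - 2*H*(3 + H) (k(H) = 2 - (H + 3)*(H + H) = 2 - (3 + H)*2*H = 2 - 2*H*(3 + H))
F(z) = -5 + 2*z*(-185 + z) (F(z) = -5 + (z + z)*(z - 185) = -5 + (2*z)*(-185 + z) = -5 + 2*z*(-185 + z))
F(k(-4*1)) - (21521 - 1*22978) = (-5 - 370*(2 - (-24) - 2*(-4*1)²) + 2*(2 - (-24) - 2*(-4*1)²)²) - (21521 - 1*22978) = (-5 - 370*(2 - 6*(-4) - 2*(-4)²) + 2*(2 - 6*(-4) - 2*(-4)²)²) - (21521 - 22978) = (-5 - 370*(2 + 24 - 2*16) + 2*(2 + 24 - 2*16)²) - 1*(-1457) = (-5 - 370*(2 + 24 - 32) + 2*(2 + 24 - 32)²) + 1457 = (-5 - 370*(-6) + 2*(-6)²) + 1457 = (-5 + 2220 + 2*36) + 1457 = (-5 + 2220 + 72) + 1457 = 2287 + 1457 = 3744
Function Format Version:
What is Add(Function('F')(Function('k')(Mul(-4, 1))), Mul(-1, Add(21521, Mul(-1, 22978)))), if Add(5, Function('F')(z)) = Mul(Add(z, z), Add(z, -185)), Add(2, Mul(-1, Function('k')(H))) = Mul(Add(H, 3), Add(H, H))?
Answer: 3744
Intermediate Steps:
Function('k')(H) = Add(2, Mul(-2, H, Add(3, H))) (Function('k')(H) = Add(2, Mul(-1, Mul(Add(H, 3), Add(H, H)))) = Add(2, Mul(-1, Mul(Add(3, H), Mul(2, H)))) = Add(2, Mul(-1, Mul(2, H, Add(3, H)))) = Add(2, Mul(-2, H, Add(3, H))))
Function('F')(z) = Add(-5, Mul(2, z, Add(-185, z))) (Function('F')(z) = Add(-5, Mul(Add(z, z), Add(z, -185))) = Add(-5, Mul(Mul(2, z), Add(-185, z))) = Add(-5, Mul(2, z, Add(-185, z))))
Add(Function('F')(Function('k')(Mul(-4, 1))), Mul(-1, Add(21521, Mul(-1, 22978)))) = Add(Add(-5, Mul(-370, Add(2, Mul(-6, Mul(-4, 1)), Mul(-2, Pow(Mul(-4, 1), 2)))), Mul(2, Pow(Add(2, Mul(-6, Mul(-4, 1)), Mul(-2, Pow(Mul(-4, 1), 2))), 2))), Mul(-1, Add(21521, Mul(-1, 22978)))) = Add(Add(-5, Mul(-370, Add(2, Mul(-6, -4), Mul(-2, Pow(-4, 2)))), Mul(2, Pow(Add(2, Mul(-6, -4), Mul(-2, Pow(-4, 2))), 2))), Mul(-1, Add(21521, -22978))) = Add(Add(-5, Mul(-370, Add(2, 24, Mul(-2, 16))), Mul(2, Pow(Add(2, 24, Mul(-2, 16)), 2))), Mul(-1, -1457)) = Add(Add(-5, Mul(-370, Add(2, 24, -32)), Mul(2, Pow(Add(2, 24, -32), 2))), 1457) = Add(Add(-5, Mul(-370, -6), Mul(2, Pow(-6, 2))), 1457) = Add(Add(-5, 2220, Mul(2, 36)), 1457) = Add(Add(-5, 2220, 72), 1457) = Add(2287, 1457) = 3744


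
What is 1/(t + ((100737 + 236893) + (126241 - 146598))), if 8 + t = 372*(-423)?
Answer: 1/159909 ≈ 6.2536e-6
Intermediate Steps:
t = -157364 (t = -8 + 372*(-423) = -8 - 157356 = -157364)
1/(t + ((100737 + 236893) + (126241 - 146598))) = 1/(-157364 + ((100737 + 236893) + (126241 - 146598))) = 1/(-157364 + (337630 - 20357)) = 1/(-157364 + 317273) = 1/159909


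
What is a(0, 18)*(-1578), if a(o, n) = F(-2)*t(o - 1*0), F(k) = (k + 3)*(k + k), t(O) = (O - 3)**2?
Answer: 56808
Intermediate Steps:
t(O) = (-3 + O)**2
F(k) = 2*k*(3 + k) (F(k) = (3 + k)*(2*k) = 2*k*(3 + k))
a(o, n) = -4*(-3 + o)**2 (a(o, n) = (2*(-2)*(3 - 2))*(-3 + (o - 1*0))**2 = (2*(-2)*1)*(-3 + (o + 0))**2 = -4*(-3 + o)**2)
a(0, 18)*(-1578) = -4*(-3 + 0)**2*(-1578) = -4*(-3)**2*(-1578) = -4*9*(-1578) = -36*(-1578) = 56808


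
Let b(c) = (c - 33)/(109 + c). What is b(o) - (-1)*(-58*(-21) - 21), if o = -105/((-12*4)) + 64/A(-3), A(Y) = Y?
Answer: 5160158/4313 ≈ 1196.4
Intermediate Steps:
o = -919/48 (o = -105/((-12*4)) + 64/(-3) = -105/(-48) + 64*(-1/3) = -105*(-1/48) - 64/3 = 35/16 - 64/3 = -919/48 ≈ -19.146)
b(c) = (-33 + c)/(109 + c)
b(o) - (-1)*(-58*(-21) - 21) = (-33 - 919/48)/(109 - 919/48) - (-1)*(-58*(-21) - 21) = -2503/48/(4313/48) - (-1)*(1218 - 21) = (48/4313)*(-2503/48) - (-1)*1197 = -2503/4313 - 1*(-1197) = -2503/4313 + 1197 = 5160158/4313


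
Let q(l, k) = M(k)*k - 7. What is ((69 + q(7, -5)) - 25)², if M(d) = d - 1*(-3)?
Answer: 2209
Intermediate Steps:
M(d) = 3 + d (M(d) = d + 3 = 3 + d)
q(l, k) = -7 + k*(3 + k) (q(l, k) = (3 + k)*k - 7 = k*(3 + k) - 7 = -7 + k*(3 + k))
((69 + q(7, -5)) - 25)² = ((69 + (-7 - 5*(3 - 5))) - 25)² = ((69 + (-7 - 5*(-2))) - 25)² = ((69 + (-7 + 10)) - 25)² = ((69 + 3) - 25)² = (72 - 25)² = 47² = 2209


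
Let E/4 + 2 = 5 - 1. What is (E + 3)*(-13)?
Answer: -143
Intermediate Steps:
E = 8 (E = -8 + 4*(5 - 1) = -8 + 4*4 = -8 + 16 = 8)
(E + 3)*(-13) = (8 + 3)*(-13) = 11*(-13) = -143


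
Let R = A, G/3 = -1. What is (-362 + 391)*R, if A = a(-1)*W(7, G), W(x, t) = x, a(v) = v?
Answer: -203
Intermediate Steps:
G = -3 (G = 3*(-1) = -3)
A = -7 (A = -1*7 = -7)
R = -7
(-362 + 391)*R = (-362 + 391)*(-7) = 29*(-7) = -203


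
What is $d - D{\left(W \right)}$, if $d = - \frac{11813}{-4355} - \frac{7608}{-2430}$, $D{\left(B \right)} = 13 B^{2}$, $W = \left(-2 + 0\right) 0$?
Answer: $\frac{2061281}{352755} \approx 5.8434$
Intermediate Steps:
$W = 0$ ($W = \left(-2\right) 0 = 0$)
$d = \frac{2061281}{352755}$ ($d = \left(-11813\right) \left(- \frac{1}{4355}\right) - - \frac{1268}{405} = \frac{11813}{4355} + \frac{1268}{405} = \frac{2061281}{352755} \approx 5.8434$)
$d - D{\left(W \right)} = \frac{2061281}{352755} - 13 \cdot 0^{2} = \frac{2061281}{352755} - 13 \cdot 0 = \frac{2061281}{352755} - 0 = \frac{2061281}{352755} + 0 = \frac{2061281}{352755}$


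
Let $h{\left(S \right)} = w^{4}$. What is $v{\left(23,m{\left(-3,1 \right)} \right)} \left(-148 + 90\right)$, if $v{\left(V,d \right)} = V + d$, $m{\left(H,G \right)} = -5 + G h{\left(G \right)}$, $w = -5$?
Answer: $-37294$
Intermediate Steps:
$h{\left(S \right)} = 625$ ($h{\left(S \right)} = \left(-5\right)^{4} = 625$)
$m{\left(H,G \right)} = -5 + 625 G$ ($m{\left(H,G \right)} = -5 + G 625 = -5 + 625 G$)
$v{\left(23,m{\left(-3,1 \right)} \right)} \left(-148 + 90\right) = \left(23 + \left(-5 + 625 \cdot 1\right)\right) \left(-148 + 90\right) = \left(23 + \left(-5 + 625\right)\right) \left(-58\right) = \left(23 + 620\right) \left(-58\right) = 643 \left(-58\right) = -37294$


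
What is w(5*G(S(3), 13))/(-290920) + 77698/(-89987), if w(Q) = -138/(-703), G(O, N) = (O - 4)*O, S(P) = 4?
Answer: -7945277818343/9201924841060 ≈ -0.86344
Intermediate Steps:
G(O, N) = O*(-4 + O) (G(O, N) = (-4 + O)*O = O*(-4 + O))
w(Q) = 138/703 (w(Q) = -138*(-1/703) = 138/703)
w(5*G(S(3), 13))/(-290920) + 77698/(-89987) = (138/703)/(-290920) + 77698/(-89987) = (138/703)*(-1/290920) + 77698*(-1/89987) = -69/102258380 - 77698/89987 = -7945277818343/9201924841060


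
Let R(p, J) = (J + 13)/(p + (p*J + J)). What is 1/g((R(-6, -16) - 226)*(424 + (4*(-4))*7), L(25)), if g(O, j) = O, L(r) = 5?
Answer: -37/2609412 ≈ -1.4179e-5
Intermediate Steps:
R(p, J) = (13 + J)/(J + p + J*p) (R(p, J) = (13 + J)/(p + (J*p + J)) = (13 + J)/(p + (J + J*p)) = (13 + J)/(J + p + J*p))
1/g((R(-6, -16) - 226)*(424 + (4*(-4))*7), L(25)) = 1/(((13 - 16)/(-16 - 6 - 16*(-6)) - 226)*(424 + (4*(-4))*7)) = 1/((-3/(-16 - 6 + 96) - 226)*(424 - 16*7)) = 1/((-3/74 - 226)*(424 - 112)) = 1/(((1/74)*(-3) - 226)*312) = 1/((-3/74 - 226)*312) = 1/(-16727/74*312) = 1/(-2609412/37) = -37/2609412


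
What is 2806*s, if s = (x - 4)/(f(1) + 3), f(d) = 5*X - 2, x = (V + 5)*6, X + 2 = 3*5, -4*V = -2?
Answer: 40687/33 ≈ 1232.9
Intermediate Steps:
V = ½ (V = -¼*(-2) = ½ ≈ 0.50000)
X = 13 (X = -2 + 3*5 = -2 + 15 = 13)
x = 33 (x = (½ + 5)*6 = (11/2)*6 = 33)
f(d) = 63 (f(d) = 5*13 - 2 = 65 - 2 = 63)
s = 29/66 (s = (33 - 4)/(63 + 3) = 29/66 ≈ 0.43939)
2806*s = 2806*(29/66) = 40687/33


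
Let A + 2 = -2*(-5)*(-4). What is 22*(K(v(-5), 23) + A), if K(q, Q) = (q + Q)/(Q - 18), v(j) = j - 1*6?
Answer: -4356/5 ≈ -871.20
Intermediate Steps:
A = -42 (A = -2 - 2*(-5)*(-4) = -2 + 10*(-4) = -2 - 40 = -42)
v(j) = -6 + j (v(j) = j - 6 = -6 + j)
K(q, Q) = (Q + q)/(-18 + Q)
22*(K(v(-5), 23) + A) = 22*((23 + (-6 - 5))/(-18 + 23) - 42) = 22*((23 - 11)/5 - 42) = 22*((1/5)*12 - 42) = 22*(12/5 - 42) = 22*(-198/5) = -4356/5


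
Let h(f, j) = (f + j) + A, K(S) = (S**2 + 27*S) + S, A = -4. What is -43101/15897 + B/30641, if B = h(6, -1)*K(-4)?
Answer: -440727951/162366659 ≈ -2.7144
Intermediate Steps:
K(S) = S**2 + 28*S
h(f, j) = -4 + f + j (h(f, j) = (f + j) - 4 = -4 + f + j)
B = -96 (B = (-4 + 6 - 1)*(-4*(28 - 4)) = 1*(-4*24) = 1*(-96) = -96)
-43101/15897 + B/30641 = -43101/15897 - 96/30641 = -43101*1/15897 - 96*1/30641 = -14367/5299 - 96/30641 = -440727951/162366659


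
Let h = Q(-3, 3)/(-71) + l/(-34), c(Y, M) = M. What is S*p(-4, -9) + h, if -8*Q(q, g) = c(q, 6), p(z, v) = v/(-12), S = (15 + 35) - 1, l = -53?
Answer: 92503/2414 ≈ 38.319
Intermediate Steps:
S = 49 (S = 50 - 1 = 49)
p(z, v) = -v/12 (p(z, v) = v*(-1/12) = -v/12)
Q(q, g) = -¾ (Q(q, g) = -⅛*6 = -¾)
h = 7577/4828 (h = -¾/(-71) - 53/(-34) = -¾*(-1/71) - 53*(-1/34) = 3/284 + 53/34 = 7577/4828 ≈ 1.5694)
S*p(-4, -9) + h = 49*(-1/12*(-9)) + 7577/4828 = 49*(¾) + 7577/4828 = 147/4 + 7577/4828 = 92503/2414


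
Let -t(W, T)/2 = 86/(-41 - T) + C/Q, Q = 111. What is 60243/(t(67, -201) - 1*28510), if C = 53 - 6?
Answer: -267478920/126592933 ≈ -2.1129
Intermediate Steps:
C = 47
t(W, T) = -94/111 - 172/(-41 - T) (t(W, T) = -2*(86/(-41 - T) + 47/111) = -2*(47/111 + 86/(-41 - T)) = -94/111 - 172/(-41 - T))
60243/(t(67, -201) - 1*28510) = 60243/(2*(7619 - 47*(-201))/(111*(41 - 201)) - 1*28510) = 60243/((2/111)*(7619 + 9447)/(-160) - 28510) = 60243/((2/111)*(-1/160)*17066 - 28510) = 60243/(-8533/4440 - 28510) = 60243/(-126592933/4440) = 60243*(-4440/126592933) = -267478920/126592933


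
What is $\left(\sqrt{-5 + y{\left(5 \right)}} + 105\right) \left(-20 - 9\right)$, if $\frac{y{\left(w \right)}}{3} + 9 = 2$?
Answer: $-3045 - 29 i \sqrt{26} \approx -3045.0 - 147.87 i$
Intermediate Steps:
$y{\left(w \right)} = -21$ ($y{\left(w \right)} = -27 + 3 \cdot 2 = -27 + 6 = -21$)
$\left(\sqrt{-5 + y{\left(5 \right)}} + 105\right) \left(-20 - 9\right) = \left(\sqrt{-5 - 21} + 105\right) \left(-20 - 9\right) = \left(\sqrt{-26} + 105\right) \left(-29\right) = \left(i \sqrt{26} + 105\right) \left(-29\right) = \left(105 + i \sqrt{26}\right) \left(-29\right) = -3045 - 29 i \sqrt{26}$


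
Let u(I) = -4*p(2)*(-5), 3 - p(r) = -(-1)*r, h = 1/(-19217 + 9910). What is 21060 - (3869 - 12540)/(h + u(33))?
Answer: 173947319/8093 ≈ 21494.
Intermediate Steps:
h = -1/9307 (h = 1/(-9307) = -1/9307 ≈ -0.00010745)
p(r) = 3 - r (p(r) = 3 - (-1)*(-r) = 3 - r)
u(I) = 20 (u(I) = -4*(3 - 1*2)*(-5) = -4*(3 - 2)*(-5) = -4*1*(-5) = -4*(-5) = 20)
21060 - (3869 - 12540)/(h + u(33)) = 21060 - (3869 - 12540)/(-1/9307 + 20) = 21060 - (-8671)/186139/9307 = 21060 - (-8671)*9307/186139 = 21060 - 1*(-3508739/8093) = 21060 + 3508739/8093 = 173947319/8093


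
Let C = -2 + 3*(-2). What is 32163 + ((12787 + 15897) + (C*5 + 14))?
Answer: 60821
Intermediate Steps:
C = -8 (C = -2 - 6 = -8)
32163 + ((12787 + 15897) + (C*5 + 14)) = 32163 + ((12787 + 15897) + (-8*5 + 14)) = 32163 + (28684 + (-40 + 14)) = 32163 + (28684 - 26) = 32163 + 28658 = 60821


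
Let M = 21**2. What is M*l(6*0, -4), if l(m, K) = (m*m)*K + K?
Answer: -1764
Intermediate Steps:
l(m, K) = K + K*m**2 (l(m, K) = m**2*K + K = K*m**2 + K = K + K*m**2)
M = 441
M*l(6*0, -4) = 441*(-4*(1 + (6*0)**2)) = 441*(-4*(1 + 0**2)) = 441*(-4*(1 + 0)) = 441*(-4*1) = 441*(-4) = -1764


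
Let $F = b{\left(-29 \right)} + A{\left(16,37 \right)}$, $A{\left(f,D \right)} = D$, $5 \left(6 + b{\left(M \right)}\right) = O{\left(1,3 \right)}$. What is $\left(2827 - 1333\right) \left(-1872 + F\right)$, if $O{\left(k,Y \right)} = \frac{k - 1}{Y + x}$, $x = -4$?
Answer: $-2750454$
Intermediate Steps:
$O{\left(k,Y \right)} = \frac{-1 + k}{-4 + Y}$ ($O{\left(k,Y \right)} = \frac{k - 1}{Y - 4} = \frac{-1 + k}{-4 + Y}$)
$b{\left(M \right)} = -6$ ($b{\left(M \right)} = -6 + \frac{\frac{1}{-4 + 3} \left(-1 + 1\right)}{5} = -6 + \frac{\frac{1}{-1} \cdot 0}{5} = -6 + \frac{\left(-1\right) 0}{5} = -6 + \frac{1}{5} \cdot 0 = -6 + 0 = -6$)
$F = 31$ ($F = -6 + 37 = 31$)
$\left(2827 - 1333\right) \left(-1872 + F\right) = \left(2827 - 1333\right) \left(-1872 + 31\right) = 1494 \left(-1841\right) = -2750454$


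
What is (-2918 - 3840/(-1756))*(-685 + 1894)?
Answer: -1547570778/439 ≈ -3.5252e+6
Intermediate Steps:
(-2918 - 3840/(-1756))*(-685 + 1894) = (-2918 - 3840*(-1/1756))*1209 = (-2918 + 960/439)*1209 = -1280042/439*1209 = -1547570778/439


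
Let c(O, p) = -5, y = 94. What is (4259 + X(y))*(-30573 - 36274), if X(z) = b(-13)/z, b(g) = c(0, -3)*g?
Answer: -26766274117/94 ≈ -2.8475e+8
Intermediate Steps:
b(g) = -5*g
X(z) = 65/z (X(z) = (-5*(-13))/z = 65/z)
(4259 + X(y))*(-30573 - 36274) = (4259 + 65/94)*(-30573 - 36274) = (4259 + 65*(1/94))*(-66847) = (4259 + 65/94)*(-66847) = (400411/94)*(-66847) = -26766274117/94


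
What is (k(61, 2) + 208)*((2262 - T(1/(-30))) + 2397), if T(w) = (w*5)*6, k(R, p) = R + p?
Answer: 1262860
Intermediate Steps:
T(w) = 30*w (T(w) = (5*w)*6 = 30*w)
(k(61, 2) + 208)*((2262 - T(1/(-30))) + 2397) = ((61 + 2) + 208)*((2262 - 30/(-30)) + 2397) = (63 + 208)*((2262 - 30*(-1)/30) + 2397) = 271*((2262 - 1*(-1)) + 2397) = 271*((2262 + 1) + 2397) = 271*(2263 + 2397) = 271*4660 = 1262860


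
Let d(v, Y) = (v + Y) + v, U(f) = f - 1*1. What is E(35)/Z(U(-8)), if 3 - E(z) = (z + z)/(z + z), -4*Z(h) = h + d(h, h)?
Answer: 2/9 ≈ 0.22222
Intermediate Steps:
U(f) = -1 + f (U(f) = f - 1 = -1 + f)
d(v, Y) = Y + 2*v (d(v, Y) = (Y + v) + v = Y + 2*v)
Z(h) = -h (Z(h) = -(h + (h + 2*h))/4 = -(h + 3*h)/4 = -h)
E(z) = 2 (E(z) = 3 - (z + z)/(z + z) = 3 - 2*z/(2*z) = 3 - 2*z*1/(2*z) = 3 - 1*1 = 3 - 1 = 2)
E(35)/Z(U(-8)) = 2/((-(-1 - 8))) = 2/((-1*(-9))) = 2/9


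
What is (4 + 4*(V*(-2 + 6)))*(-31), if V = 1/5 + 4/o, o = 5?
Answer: -620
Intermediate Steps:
V = 1 (V = 1/5 + 4/5 = 1*(⅕) + 4*(⅕) = ⅕ + ⅘ = 1)
(4 + 4*(V*(-2 + 6)))*(-31) = (4 + 4*(1*(-2 + 6)))*(-31) = (4 + 4*(1*4))*(-31) = (4 + 4*4)*(-31) = (4 + 16)*(-31) = 20*(-31) = -620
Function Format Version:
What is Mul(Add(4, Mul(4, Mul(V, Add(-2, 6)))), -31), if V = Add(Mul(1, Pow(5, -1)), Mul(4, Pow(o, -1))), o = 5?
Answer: -620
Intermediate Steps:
V = 1 (V = Add(Mul(1, Pow(5, -1)), Mul(4, Pow(5, -1))) = Add(Mul(1, Rational(1, 5)), Mul(4, Rational(1, 5))) = Add(Rational(1, 5), Rational(4, 5)) = 1)
Mul(Add(4, Mul(4, Mul(V, Add(-2, 6)))), -31) = Mul(Add(4, Mul(4, Mul(1, Add(-2, 6)))), -31) = Mul(Add(4, Mul(4, Mul(1, 4))), -31) = Mul(Add(4, Mul(4, 4)), -31) = Mul(Add(4, 16), -31) = Mul(20, -31) = -620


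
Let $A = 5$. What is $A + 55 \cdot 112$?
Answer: $6165$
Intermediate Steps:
$A + 55 \cdot 112 = 5 + 55 \cdot 112 = 5 + 6160 = 6165$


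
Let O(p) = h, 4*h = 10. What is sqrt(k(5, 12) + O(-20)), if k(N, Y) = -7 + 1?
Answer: I*sqrt(14)/2 ≈ 1.8708*I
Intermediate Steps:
k(N, Y) = -6
h = 5/2 (h = (1/4)*10 = 5/2 ≈ 2.5000)
O(p) = 5/2
sqrt(k(5, 12) + O(-20)) = sqrt(-6 + 5/2) = sqrt(-7/2) = I*sqrt(14)/2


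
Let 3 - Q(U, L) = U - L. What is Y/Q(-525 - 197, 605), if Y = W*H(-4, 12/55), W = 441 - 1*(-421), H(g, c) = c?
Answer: 5172/36575 ≈ 0.14141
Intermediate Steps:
W = 862 (W = 441 + 421 = 862)
Q(U, L) = 3 + L - U (Q(U, L) = 3 - (U - L) = 3 + (L - U) = 3 + L - U)
Y = 10344/55 (Y = 862*(12/55) = 10344/55 ≈ 188.07)
Y/Q(-525 - 197, 605) = 10344/(55*(3 + 605 - (-525 - 197))) = 10344/(55*(3 + 605 - 1*(-722))) = 10344/(55*(3 + 605 + 722)) = (10344/55)/1330 = (10344/55)*(1/1330) = 5172/36575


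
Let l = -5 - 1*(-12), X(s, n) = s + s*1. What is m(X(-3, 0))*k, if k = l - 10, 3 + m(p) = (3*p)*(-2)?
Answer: -99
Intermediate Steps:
X(s, n) = 2*s (X(s, n) = s + s = 2*s)
l = 7 (l = -5 + 12 = 7)
m(p) = -3 - 6*p (m(p) = -3 + (3*p)*(-2) = -3 - 6*p)
k = -3 (k = 7 - 10 = -3)
m(X(-3, 0))*k = (-3 - 12*(-3))*(-3) = (-3 - 6*(-6))*(-3) = (-3 + 36)*(-3) = 33*(-3) = -99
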